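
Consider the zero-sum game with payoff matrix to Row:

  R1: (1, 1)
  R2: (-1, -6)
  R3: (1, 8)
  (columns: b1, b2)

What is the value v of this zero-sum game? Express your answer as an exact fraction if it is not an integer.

1

Row minima: R1 → 1, R2 → -6, R3 → 1; maximin = 1.
Column maxima: b1 → 1, b2 → 8; minimax = 1.
Since maximin = minimax = 1, there is a saddle point and the value is 1.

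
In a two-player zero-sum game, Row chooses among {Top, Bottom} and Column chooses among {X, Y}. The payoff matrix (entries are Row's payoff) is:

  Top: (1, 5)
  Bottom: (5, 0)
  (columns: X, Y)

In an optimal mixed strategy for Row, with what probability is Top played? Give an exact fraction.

Row minima: Top → 1, Bottom → 0; maximin = 1.
Column maxima: X → 5, Y → 5; minimax = 5.
1 ≠ 5, so there is no saddle point; optimal play is mixed.
Let Row play Top with probability p. Expected payoff against X: 1p + 5(1−p) = −4p + 5; against Y: 5p + 0(1−p) = 5p.
Setting these equal: −4p + 5 = 5p ⇒ −9p = -5 ⇒ p = 5/9, and the value is (-4)·(5/9) + 5 = 25/9.
For Column: with q = P(X), equating Top's and Bottom's payoffs gives −4q + 5 = 5q ⇒ q = 5/9.

5/9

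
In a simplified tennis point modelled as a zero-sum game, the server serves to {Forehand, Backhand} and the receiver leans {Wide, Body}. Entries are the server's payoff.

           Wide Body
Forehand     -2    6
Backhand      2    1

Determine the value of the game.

Row minima: Forehand → -2, Backhand → 1; maximin = 1.
Column maxima: Wide → 2, Body → 6; minimax = 2.
1 ≠ 2, so there is no saddle point; optimal play is mixed.
Let the server play Forehand with probability p. Expected payoff against Wide: (-2)p + 2(1−p) = −4p + 2; against Body: 6p + 1(1−p) = 5p + 1.
Setting these equal: −4p + 2 = 5p + 1 ⇒ −9p = -1 ⇒ p = 1/9, and the value is (-4)·(1/9) + 2 = 14/9.
For the receiver: with q = P(Wide), equating Forehand's and Backhand's payoffs gives −8q + 6 = q + 1 ⇒ q = 5/9.

14/9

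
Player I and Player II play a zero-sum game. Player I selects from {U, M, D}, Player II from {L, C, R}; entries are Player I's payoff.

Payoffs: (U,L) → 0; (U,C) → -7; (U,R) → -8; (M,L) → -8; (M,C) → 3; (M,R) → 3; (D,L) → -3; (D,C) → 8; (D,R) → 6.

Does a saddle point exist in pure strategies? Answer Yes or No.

Row minima: U → -8, M → -8, D → -3; maximin = -3.
Column maxima: L → 0, C → 8, R → 6; minimax = 0.
-3 ≠ 0, so no pure-strategy equilibrium exists.

No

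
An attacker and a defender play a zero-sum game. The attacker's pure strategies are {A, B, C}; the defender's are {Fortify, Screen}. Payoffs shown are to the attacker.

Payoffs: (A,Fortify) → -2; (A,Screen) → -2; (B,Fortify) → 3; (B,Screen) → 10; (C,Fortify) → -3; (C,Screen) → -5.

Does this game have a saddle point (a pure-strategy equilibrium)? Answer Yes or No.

Yes

Row minima: A → -2, B → 3, C → -5; maximin = 3.
Column maxima: Fortify → 3, Screen → 10; minimax = 3.
maximin = minimax = 3, so a saddle point exists.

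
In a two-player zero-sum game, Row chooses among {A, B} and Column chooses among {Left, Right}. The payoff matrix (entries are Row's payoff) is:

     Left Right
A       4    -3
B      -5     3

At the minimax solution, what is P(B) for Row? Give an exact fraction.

Row minima: A → -3, B → -5; maximin = -3.
Column maxima: Left → 4, Right → 3; minimax = 3.
-3 ≠ 3, so there is no saddle point; optimal play is mixed.
Let Row play A with probability p. Expected payoff against Left: 4p + (-5)(1−p) = 9p − 5; against Right: (-3)p + 3(1−p) = −6p + 3.
Setting these equal: 9p − 5 = −6p + 3 ⇒ 15p = 8 ⇒ p = 8/15, and the value is (9)·(8/15) − 5 = -1/5.
For Column: with q = P(Left), equating A's and B's payoffs gives 7q − 3 = −8q + 3 ⇒ q = 2/5.

7/15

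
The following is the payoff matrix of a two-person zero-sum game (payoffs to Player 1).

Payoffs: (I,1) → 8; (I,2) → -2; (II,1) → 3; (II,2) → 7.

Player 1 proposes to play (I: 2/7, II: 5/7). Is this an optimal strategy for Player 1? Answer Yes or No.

Yes

Against 1 this mix gives (2/7)·8 + (5/7)·3 = 31/7.
Against 2 this mix gives (2/7)·(-2) + (5/7)·7 = 31/7.
All of Player 2's active replies (1, 2) yield 31/7, and no column does worse for Player 1. The mix makes Player 2 indifferent and guarantees 31/7, so it is optimal.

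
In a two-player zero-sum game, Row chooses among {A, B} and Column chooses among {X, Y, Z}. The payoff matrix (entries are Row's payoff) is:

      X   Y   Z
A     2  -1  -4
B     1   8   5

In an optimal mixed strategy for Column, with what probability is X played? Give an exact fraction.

Row minima: A → -4, B → 1; maximin = 1.
Column maxima: X → 2, Y → 8, Z → 5; minimax = 2.
1 ≠ 2, so there is no saddle point; optimal play is mixed.
Y is strictly dominated by Z (it gives Row strictly more in every row), so Column never plays it.
On the remaining 2×2 (A, B vs X, Z):
Let Row play A with probability p. Expected payoff against X: 2p + 1(1−p) = p + 1; against Z: (-4)p + 5(1−p) = −9p + 5.
Setting these equal: p + 1 = −9p + 5 ⇒ 10p = 4 ⇒ p = 2/5, and the value is (1)·(2/5) + 1 = 7/5.
For Column: with q = P(X), equating A's and B's payoffs gives 6q − 4 = −4q + 5 ⇒ q = 9/10.

9/10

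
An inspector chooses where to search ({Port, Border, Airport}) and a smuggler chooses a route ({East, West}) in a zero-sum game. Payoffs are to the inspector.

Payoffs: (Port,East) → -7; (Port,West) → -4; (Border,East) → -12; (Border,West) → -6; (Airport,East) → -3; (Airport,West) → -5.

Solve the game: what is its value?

-23/5

Row minima: Port → -7, Border → -12, Airport → -5; maximin = -5.
Column maxima: East → -3, West → -4; minimax = -4.
-5 ≠ -4, so there is no saddle point; optimal play is mixed.
Border is strictly dominated by Port, so the inspector never plays it.
On the remaining 2×2 (Port, Airport vs East, West):
Let the inspector play Port with probability p. Expected payoff against East: (-7)p + (-3)(1−p) = −4p − 3; against West: (-4)p + (-5)(1−p) = p − 5.
Setting these equal: −4p − 3 = p − 5 ⇒ −5p = -2 ⇒ p = 2/5, and the value is (-4)·(2/5) − 3 = -23/5.
For the smuggler: with q = P(East), equating Port's and Airport's payoffs gives −3q − 4 = 2q − 5 ⇒ q = 1/5.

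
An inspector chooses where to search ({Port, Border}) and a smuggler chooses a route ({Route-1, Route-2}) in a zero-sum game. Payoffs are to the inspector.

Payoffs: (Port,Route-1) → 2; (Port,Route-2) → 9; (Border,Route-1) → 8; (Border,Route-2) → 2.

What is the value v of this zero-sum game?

Row minima: Port → 2, Border → 2; maximin = 2.
Column maxima: Route-1 → 8, Route-2 → 9; minimax = 8.
2 ≠ 8, so there is no saddle point; optimal play is mixed.
Let the inspector play Port with probability p. Expected payoff against Route-1: 2p + 8(1−p) = −6p + 8; against Route-2: 9p + 2(1−p) = 7p + 2.
Setting these equal: −6p + 8 = 7p + 2 ⇒ −13p = -6 ⇒ p = 6/13, and the value is (-6)·(6/13) + 8 = 68/13.
For the smuggler: with q = P(Route-1), equating Port's and Border's payoffs gives −7q + 9 = 6q + 2 ⇒ q = 7/13.

68/13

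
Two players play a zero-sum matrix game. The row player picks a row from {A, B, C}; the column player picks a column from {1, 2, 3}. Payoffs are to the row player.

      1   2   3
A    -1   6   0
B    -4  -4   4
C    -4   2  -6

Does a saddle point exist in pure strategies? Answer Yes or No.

Row minima: A → -1, B → -4, C → -6; maximin = -1.
Column maxima: 1 → -1, 2 → 6, 3 → 4; minimax = -1.
maximin = minimax = -1, so a saddle point exists.

Yes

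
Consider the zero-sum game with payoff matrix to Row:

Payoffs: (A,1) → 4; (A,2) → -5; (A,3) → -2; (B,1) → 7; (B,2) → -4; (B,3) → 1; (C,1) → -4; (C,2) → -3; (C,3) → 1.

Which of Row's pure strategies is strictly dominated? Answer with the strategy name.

A

B gives a strictly higher payoff than A against every column: 7 > 4, -4 > -5, 1 > -2.
So A is strictly dominated and Row never plays it.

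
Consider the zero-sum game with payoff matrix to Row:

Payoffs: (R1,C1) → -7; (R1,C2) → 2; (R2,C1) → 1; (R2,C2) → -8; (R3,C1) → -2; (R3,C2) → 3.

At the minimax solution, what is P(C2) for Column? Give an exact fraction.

Row minima: R1 → -7, R2 → -8, R3 → -2; maximin = -2.
Column maxima: C1 → 1, C2 → 3; minimax = 1.
-2 ≠ 1, so there is no saddle point; optimal play is mixed.
R1 is strictly dominated by R3, so Row never plays it.
On the remaining 2×2 (R2, R3 vs C1, C2):
Let Row play R2 with probability p. Expected payoff against C1: 1p + (-2)(1−p) = 3p − 2; against C2: (-8)p + 3(1−p) = −11p + 3.
Setting these equal: 3p − 2 = −11p + 3 ⇒ 14p = 5 ⇒ p = 5/14, and the value is (3)·(5/14) − 2 = -13/14.
For Column: with q = P(C1), equating R2's and R3's payoffs gives 9q − 8 = −5q + 3 ⇒ q = 11/14.

3/14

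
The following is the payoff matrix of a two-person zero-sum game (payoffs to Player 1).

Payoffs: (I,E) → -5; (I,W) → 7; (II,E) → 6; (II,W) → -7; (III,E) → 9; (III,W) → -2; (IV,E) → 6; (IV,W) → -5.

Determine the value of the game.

53/23

Row minima: I → -5, II → -7, III → -2, IV → -5; maximin = -2.
Column maxima: E → 9, W → 7; minimax = 7.
-2 ≠ 7, so there is no saddle point; optimal play is mixed.
II is strictly dominated by III, so Player 1 never plays it.
IV is strictly dominated by III, so Player 1 never plays it.
On the remaining 2×2 (I, III vs E, W):
Let Player 1 play I with probability p. Expected payoff against E: (-5)p + 9(1−p) = −14p + 9; against W: 7p + (-2)(1−p) = 9p − 2.
Setting these equal: −14p + 9 = 9p − 2 ⇒ −23p = -11 ⇒ p = 11/23, and the value is (-14)·(11/23) + 9 = 53/23.
For Player 2: with q = P(E), equating I's and III's payoffs gives −12q + 7 = 11q − 2 ⇒ q = 9/23.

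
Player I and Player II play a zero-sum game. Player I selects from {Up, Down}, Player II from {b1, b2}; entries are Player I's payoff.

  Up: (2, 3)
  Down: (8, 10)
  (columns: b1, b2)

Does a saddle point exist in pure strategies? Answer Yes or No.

Yes

Row minima: Up → 2, Down → 8; maximin = 8.
Column maxima: b1 → 8, b2 → 10; minimax = 8.
maximin = minimax = 8, so a saddle point exists.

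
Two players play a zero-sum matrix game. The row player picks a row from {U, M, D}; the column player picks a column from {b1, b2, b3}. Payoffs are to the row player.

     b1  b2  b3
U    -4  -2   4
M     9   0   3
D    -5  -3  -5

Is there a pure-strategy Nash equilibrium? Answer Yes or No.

Row minima: U → -4, M → 0, D → -5; maximin = 0.
Column maxima: b1 → 9, b2 → 0, b3 → 4; minimax = 0.
maximin = minimax = 0, so a saddle point exists.

Yes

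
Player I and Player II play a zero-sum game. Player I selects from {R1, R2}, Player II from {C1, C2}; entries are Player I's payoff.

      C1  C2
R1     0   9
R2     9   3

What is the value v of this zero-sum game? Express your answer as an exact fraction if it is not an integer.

Row minima: R1 → 0, R2 → 3; maximin = 3.
Column maxima: C1 → 9, C2 → 9; minimax = 9.
3 ≠ 9, so there is no saddle point; optimal play is mixed.
Let Player I play R1 with probability p. Expected payoff against C1: 0p + 9(1−p) = −9p + 9; against C2: 9p + 3(1−p) = 6p + 3.
Setting these equal: −9p + 9 = 6p + 3 ⇒ −15p = -6 ⇒ p = 2/5, and the value is (-9)·(2/5) + 9 = 27/5.
For Player II: with q = P(C1), equating R1's and R2's payoffs gives −9q + 9 = 6q + 3 ⇒ q = 2/5.

27/5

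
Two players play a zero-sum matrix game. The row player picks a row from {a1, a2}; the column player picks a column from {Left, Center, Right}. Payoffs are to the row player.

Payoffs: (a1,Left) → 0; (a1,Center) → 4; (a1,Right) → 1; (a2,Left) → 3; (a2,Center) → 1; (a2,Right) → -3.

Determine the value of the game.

Row minima: a1 → 0, a2 → -3; maximin = 0.
Column maxima: Left → 3, Center → 4, Right → 1; minimax = 1.
0 ≠ 1, so there is no saddle point; optimal play is mixed.
Center is strictly dominated by Right (it gives the row player strictly more in every row), so the column player never plays it.
On the remaining 2×2 (a1, a2 vs Left, Right):
Let the row player play a1 with probability p. Expected payoff against Left: 0p + 3(1−p) = −3p + 3; against Right: 1p + (-3)(1−p) = 4p − 3.
Setting these equal: −3p + 3 = 4p − 3 ⇒ −7p = -6 ⇒ p = 6/7, and the value is (-3)·(6/7) + 3 = 3/7.
For the column player: with q = P(Left), equating a1's and a2's payoffs gives −q + 1 = 6q − 3 ⇒ q = 4/7.

3/7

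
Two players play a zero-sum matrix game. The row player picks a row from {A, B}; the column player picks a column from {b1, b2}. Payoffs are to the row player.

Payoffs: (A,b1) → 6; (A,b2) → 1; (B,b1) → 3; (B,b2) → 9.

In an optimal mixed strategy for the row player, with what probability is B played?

Row minima: A → 1, B → 3; maximin = 3.
Column maxima: b1 → 6, b2 → 9; minimax = 6.
3 ≠ 6, so there is no saddle point; optimal play is mixed.
Let the row player play A with probability p. Expected payoff against b1: 6p + 3(1−p) = 3p + 3; against b2: 1p + 9(1−p) = −8p + 9.
Setting these equal: 3p + 3 = −8p + 9 ⇒ 11p = 6 ⇒ p = 6/11, and the value is (3)·(6/11) + 3 = 51/11.
For the column player: with q = P(b1), equating A's and B's payoffs gives 5q + 1 = −6q + 9 ⇒ q = 8/11.

5/11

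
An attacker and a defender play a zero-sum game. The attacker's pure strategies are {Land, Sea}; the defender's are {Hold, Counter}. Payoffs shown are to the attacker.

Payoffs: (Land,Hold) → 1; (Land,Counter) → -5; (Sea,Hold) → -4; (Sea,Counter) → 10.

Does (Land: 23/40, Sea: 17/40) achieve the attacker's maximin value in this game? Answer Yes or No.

No

Against Hold this mix gives (23/40)·1 + (17/40)·(-4) = -9/8.
Against Counter this mix gives (23/40)·(-5) + (17/40)·10 = 11/8.
The defender will play Hold, holding the attacker to -9/8. Shifting weight toward the row that does better against Hold would raise this floor (the equalizing mix achieves -1/2 against both Hold and Counter), so the proposed strategy is not optimal.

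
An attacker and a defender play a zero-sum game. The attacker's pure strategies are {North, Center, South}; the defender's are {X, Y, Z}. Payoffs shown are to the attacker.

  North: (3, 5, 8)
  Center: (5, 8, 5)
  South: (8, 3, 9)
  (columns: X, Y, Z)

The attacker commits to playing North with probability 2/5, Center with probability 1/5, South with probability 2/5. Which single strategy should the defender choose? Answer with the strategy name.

If the defender plays X, the attacker's expected payoff is (2/5)·3 + (1/5)·5 + (2/5)·8 = 27/5.
If the defender plays Y, the attacker's expected payoff is (2/5)·5 + (1/5)·8 + (2/5)·3 = 24/5.
If the defender plays Z, the attacker's expected payoff is (2/5)·8 + (1/5)·5 + (2/5)·9 = 39/5.
The defender minimizes the attacker's payoff; the smallest is 24/5, so the best response is Y.

Y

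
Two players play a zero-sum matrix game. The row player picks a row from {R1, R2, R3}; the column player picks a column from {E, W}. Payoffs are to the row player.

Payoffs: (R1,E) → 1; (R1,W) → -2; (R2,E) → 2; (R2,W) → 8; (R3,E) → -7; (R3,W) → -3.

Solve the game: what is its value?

2

Row minima: R1 → -2, R2 → 2, R3 → -7; maximin = 2.
Column maxima: E → 2, W → 8; minimax = 2.
Since maximin = minimax = 2, there is a saddle point and the value is 2.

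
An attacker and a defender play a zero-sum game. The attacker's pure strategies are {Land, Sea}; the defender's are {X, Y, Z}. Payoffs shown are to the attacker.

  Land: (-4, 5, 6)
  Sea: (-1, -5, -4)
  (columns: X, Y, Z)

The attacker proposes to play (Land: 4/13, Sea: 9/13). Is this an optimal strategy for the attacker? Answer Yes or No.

Against X this mix gives (4/13)·(-4) + (9/13)·(-1) = -25/13.
Against Y this mix gives (4/13)·5 + (9/13)·(-5) = -25/13.
Against Z this mix gives (4/13)·6 + (9/13)·(-4) = -12/13.
All of the defender's active replies (X, Y) yield -25/13, and no column does worse for the attacker. The mix makes the defender indifferent and guarantees -25/13, so it is optimal.

Yes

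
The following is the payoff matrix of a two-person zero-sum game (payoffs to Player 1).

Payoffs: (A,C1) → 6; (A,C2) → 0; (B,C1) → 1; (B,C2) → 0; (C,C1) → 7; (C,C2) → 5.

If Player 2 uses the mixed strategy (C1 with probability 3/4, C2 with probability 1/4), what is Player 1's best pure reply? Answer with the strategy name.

Expected payoff of A: (3/4)·6 + (1/4)·0 = 9/2.
Expected payoff of B: (3/4)·1 + (1/4)·0 = 3/4.
Expected payoff of C: (3/4)·7 + (1/4)·5 = 13/2.
The largest is 13/2, so Player 1's best response is C.

C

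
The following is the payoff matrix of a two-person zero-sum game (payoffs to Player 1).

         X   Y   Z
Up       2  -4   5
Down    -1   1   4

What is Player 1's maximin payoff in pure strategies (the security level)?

-1

Row minima: Up → -4, Down → -1.
The best of these is -1.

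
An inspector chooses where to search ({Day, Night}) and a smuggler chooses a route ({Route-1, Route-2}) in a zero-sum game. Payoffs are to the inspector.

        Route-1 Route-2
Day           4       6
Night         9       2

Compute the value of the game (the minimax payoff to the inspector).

Row minima: Day → 4, Night → 2; maximin = 4.
Column maxima: Route-1 → 9, Route-2 → 6; minimax = 6.
4 ≠ 6, so there is no saddle point; optimal play is mixed.
Let the inspector play Day with probability p. Expected payoff against Route-1: 4p + 9(1−p) = −5p + 9; against Route-2: 6p + 2(1−p) = 4p + 2.
Setting these equal: −5p + 9 = 4p + 2 ⇒ −9p = -7 ⇒ p = 7/9, and the value is (-5)·(7/9) + 9 = 46/9.
For the smuggler: with q = P(Route-1), equating Day's and Night's payoffs gives −2q + 6 = 7q + 2 ⇒ q = 4/9.

46/9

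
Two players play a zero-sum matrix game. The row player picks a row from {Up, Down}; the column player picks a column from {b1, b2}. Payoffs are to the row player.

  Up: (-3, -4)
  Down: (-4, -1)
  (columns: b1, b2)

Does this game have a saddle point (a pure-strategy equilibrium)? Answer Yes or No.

No

Row minima: Up → -4, Down → -4; maximin = -4.
Column maxima: b1 → -3, b2 → -1; minimax = -3.
-4 ≠ -3, so no pure-strategy equilibrium exists.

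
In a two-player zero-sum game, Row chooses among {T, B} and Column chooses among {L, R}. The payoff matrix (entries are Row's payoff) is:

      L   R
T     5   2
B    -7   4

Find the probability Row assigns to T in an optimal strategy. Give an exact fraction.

11/14

Row minima: T → 2, B → -7; maximin = 2.
Column maxima: L → 5, R → 4; minimax = 4.
2 ≠ 4, so there is no saddle point; optimal play is mixed.
Let Row play T with probability p. Expected payoff against L: 5p + (-7)(1−p) = 12p − 7; against R: 2p + 4(1−p) = −2p + 4.
Setting these equal: 12p − 7 = −2p + 4 ⇒ 14p = 11 ⇒ p = 11/14, and the value is (12)·(11/14) − 7 = 17/7.
For Column: with q = P(L), equating T's and B's payoffs gives 3q + 2 = −11q + 4 ⇒ q = 1/7.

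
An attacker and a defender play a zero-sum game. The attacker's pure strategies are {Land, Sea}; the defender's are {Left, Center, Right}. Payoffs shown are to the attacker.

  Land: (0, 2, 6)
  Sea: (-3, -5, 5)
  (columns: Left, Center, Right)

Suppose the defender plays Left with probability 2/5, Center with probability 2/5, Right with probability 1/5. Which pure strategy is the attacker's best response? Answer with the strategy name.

Expected payoff of Land: (2/5)·0 + (2/5)·2 + (1/5)·6 = 2.
Expected payoff of Sea: (2/5)·(-3) + (2/5)·(-5) + (1/5)·5 = -11/5.
The largest is 2, so the attacker's best response is Land.

Land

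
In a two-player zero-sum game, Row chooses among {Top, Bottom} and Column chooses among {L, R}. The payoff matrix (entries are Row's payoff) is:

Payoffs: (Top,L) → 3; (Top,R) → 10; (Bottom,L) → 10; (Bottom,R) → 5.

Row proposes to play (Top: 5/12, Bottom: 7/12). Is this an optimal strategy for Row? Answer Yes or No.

Against L this mix gives (5/12)·3 + (7/12)·10 = 85/12.
Against R this mix gives (5/12)·10 + (7/12)·5 = 85/12.
All of Column's active replies (L, R) yield 85/12, and no column does worse for Row. The mix makes Column indifferent and guarantees 85/12, so it is optimal.

Yes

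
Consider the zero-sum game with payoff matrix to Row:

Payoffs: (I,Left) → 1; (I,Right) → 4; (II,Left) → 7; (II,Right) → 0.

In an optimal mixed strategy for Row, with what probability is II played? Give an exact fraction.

Row minima: I → 1, II → 0; maximin = 1.
Column maxima: Left → 7, Right → 4; minimax = 4.
1 ≠ 4, so there is no saddle point; optimal play is mixed.
Let Row play I with probability p. Expected payoff against Left: 1p + 7(1−p) = −6p + 7; against Right: 4p + 0(1−p) = 4p.
Setting these equal: −6p + 7 = 4p ⇒ −10p = -7 ⇒ p = 7/10, and the value is (-6)·(7/10) + 7 = 14/5.
For Column: with q = P(Left), equating I's and II's payoffs gives −3q + 4 = 7q ⇒ q = 2/5.

3/10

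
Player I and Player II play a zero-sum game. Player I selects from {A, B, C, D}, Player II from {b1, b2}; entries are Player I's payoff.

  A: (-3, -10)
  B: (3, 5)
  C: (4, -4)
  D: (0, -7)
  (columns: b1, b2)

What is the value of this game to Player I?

Row minima: A → -10, B → 3, C → -4, D → -7; maximin = 3.
Column maxima: b1 → 4, b2 → 5; minimax = 4.
3 ≠ 4, so there is no saddle point; optimal play is mixed.
A is strictly dominated by B, so Player I never plays it.
D is strictly dominated by B, so Player I never plays it.
On the remaining 2×2 (B, C vs b1, b2):
Let Player I play B with probability p. Expected payoff against b1: 3p + 4(1−p) = −p + 4; against b2: 5p + (-4)(1−p) = 9p − 4.
Setting these equal: −p + 4 = 9p − 4 ⇒ −10p = -8 ⇒ p = 4/5, and the value is (-1)·(4/5) + 4 = 16/5.
For Player II: with q = P(b1), equating B's and C's payoffs gives −2q + 5 = 8q − 4 ⇒ q = 9/10.

16/5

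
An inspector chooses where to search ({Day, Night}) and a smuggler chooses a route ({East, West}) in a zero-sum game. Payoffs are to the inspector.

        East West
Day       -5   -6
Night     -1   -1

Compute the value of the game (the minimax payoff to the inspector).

Row minima: Day → -6, Night → -1; maximin = -1.
Column maxima: East → -1, West → -1; minimax = -1.
Since maximin = minimax = -1, there is a saddle point and the value is -1.

-1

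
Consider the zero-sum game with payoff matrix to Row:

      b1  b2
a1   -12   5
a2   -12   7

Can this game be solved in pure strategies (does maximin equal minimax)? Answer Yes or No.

Row minima: a1 → -12, a2 → -12; maximin = -12.
Column maxima: b1 → -12, b2 → 7; minimax = -12.
maximin = minimax = -12, so a saddle point exists.

Yes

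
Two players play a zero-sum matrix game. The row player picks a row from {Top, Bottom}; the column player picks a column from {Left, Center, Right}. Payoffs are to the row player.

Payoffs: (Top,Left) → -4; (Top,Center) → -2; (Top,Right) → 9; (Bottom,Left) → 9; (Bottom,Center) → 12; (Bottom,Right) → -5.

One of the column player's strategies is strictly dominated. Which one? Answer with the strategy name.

Left holds the row player's payoff strictly below Center in every row: -4 < -2, 9 < 12.
So Center is strictly dominated for the column player.

Center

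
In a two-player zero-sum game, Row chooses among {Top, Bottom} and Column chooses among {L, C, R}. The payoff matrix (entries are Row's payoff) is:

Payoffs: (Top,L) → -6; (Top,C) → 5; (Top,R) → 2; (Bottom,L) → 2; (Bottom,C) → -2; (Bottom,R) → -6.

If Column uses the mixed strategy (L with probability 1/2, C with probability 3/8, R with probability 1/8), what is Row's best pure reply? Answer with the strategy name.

Bottom

Expected payoff of Top: (1/2)·(-6) + (3/8)·5 + (1/8)·2 = -7/8.
Expected payoff of Bottom: (1/2)·2 + (3/8)·(-2) + (1/8)·(-6) = -1/2.
The largest is -1/2, so Row's best response is Bottom.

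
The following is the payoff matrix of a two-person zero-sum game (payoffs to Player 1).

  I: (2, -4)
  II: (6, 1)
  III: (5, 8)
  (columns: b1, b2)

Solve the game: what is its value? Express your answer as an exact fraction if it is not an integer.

Row minima: I → -4, II → 1, III → 5; maximin = 5.
Column maxima: b1 → 6, b2 → 8; minimax = 6.
5 ≠ 6, so there is no saddle point; optimal play is mixed.
I is strictly dominated by II, so Player 1 never plays it.
On the remaining 2×2 (II, III vs b1, b2):
Let Player 1 play II with probability p. Expected payoff against b1: 6p + 5(1−p) = p + 5; against b2: 1p + 8(1−p) = −7p + 8.
Setting these equal: p + 5 = −7p + 8 ⇒ 8p = 3 ⇒ p = 3/8, and the value is (1)·(3/8) + 5 = 43/8.
For Player 2: with q = P(b1), equating II's and III's payoffs gives 5q + 1 = −3q + 8 ⇒ q = 7/8.

43/8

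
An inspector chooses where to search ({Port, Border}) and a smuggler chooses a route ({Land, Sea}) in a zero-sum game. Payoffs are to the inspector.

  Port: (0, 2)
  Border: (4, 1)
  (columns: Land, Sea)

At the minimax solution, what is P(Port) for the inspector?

3/5

Row minima: Port → 0, Border → 1; maximin = 1.
Column maxima: Land → 4, Sea → 2; minimax = 2.
1 ≠ 2, so there is no saddle point; optimal play is mixed.
Let the inspector play Port with probability p. Expected payoff against Land: 0p + 4(1−p) = −4p + 4; against Sea: 2p + 1(1−p) = p + 1.
Setting these equal: −4p + 4 = p + 1 ⇒ −5p = -3 ⇒ p = 3/5, and the value is (-4)·(3/5) + 4 = 8/5.
For the smuggler: with q = P(Land), equating Port's and Border's payoffs gives −2q + 2 = 3q + 1 ⇒ q = 1/5.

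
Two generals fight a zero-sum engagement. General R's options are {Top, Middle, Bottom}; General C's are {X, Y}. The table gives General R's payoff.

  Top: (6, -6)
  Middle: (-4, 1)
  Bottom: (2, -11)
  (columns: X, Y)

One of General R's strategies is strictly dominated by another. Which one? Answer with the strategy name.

Top gives a strictly higher payoff than Bottom against every column: 6 > 2, -6 > -11.
So Bottom is strictly dominated and General R never plays it.

Bottom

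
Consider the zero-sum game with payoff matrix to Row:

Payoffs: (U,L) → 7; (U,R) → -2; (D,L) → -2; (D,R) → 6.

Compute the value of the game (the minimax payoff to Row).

38/17

Row minima: U → -2, D → -2; maximin = -2.
Column maxima: L → 7, R → 6; minimax = 6.
-2 ≠ 6, so there is no saddle point; optimal play is mixed.
Let Row play U with probability p. Expected payoff against L: 7p + (-2)(1−p) = 9p − 2; against R: (-2)p + 6(1−p) = −8p + 6.
Setting these equal: 9p − 2 = −8p + 6 ⇒ 17p = 8 ⇒ p = 8/17, and the value is (9)·(8/17) − 2 = 38/17.
For Column: with q = P(L), equating U's and D's payoffs gives 9q − 2 = −8q + 6 ⇒ q = 8/17.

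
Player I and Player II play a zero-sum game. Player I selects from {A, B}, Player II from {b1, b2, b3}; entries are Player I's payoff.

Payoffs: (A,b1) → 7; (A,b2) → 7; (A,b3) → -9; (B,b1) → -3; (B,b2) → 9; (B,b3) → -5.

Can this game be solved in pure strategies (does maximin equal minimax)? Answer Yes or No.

Yes

Row minima: A → -9, B → -5; maximin = -5.
Column maxima: b1 → 7, b2 → 9, b3 → -5; minimax = -5.
maximin = minimax = -5, so a saddle point exists.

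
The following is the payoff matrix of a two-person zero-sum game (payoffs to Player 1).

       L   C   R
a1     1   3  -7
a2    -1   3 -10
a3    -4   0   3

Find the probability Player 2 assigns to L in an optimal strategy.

2/3

Row minima: a1 → -7, a2 → -10, a3 → -4; maximin = -4.
Column maxima: L → 1, C → 3, R → 3; minimax = 1.
-4 ≠ 1, so there is no saddle point; optimal play is mixed.
C is strictly dominated by L (it gives Player 1 strictly more in every row), so Player 2 never plays it.
With C eliminated, a2 is strictly dominated by a1 (a1 gives Player 1 strictly more in every remaining column), so Player 1 never plays it.
On the remaining 2×2 (a1, a3 vs L, R):
Let Player 1 play a1 with probability p. Expected payoff against L: 1p + (-4)(1−p) = 5p − 4; against R: (-7)p + 3(1−p) = −10p + 3.
Setting these equal: 5p − 4 = −10p + 3 ⇒ 15p = 7 ⇒ p = 7/15, and the value is (5)·(7/15) − 4 = -5/3.
For Player 2: with q = P(L), equating a1's and a3's payoffs gives 8q − 7 = −7q + 3 ⇒ q = 2/3.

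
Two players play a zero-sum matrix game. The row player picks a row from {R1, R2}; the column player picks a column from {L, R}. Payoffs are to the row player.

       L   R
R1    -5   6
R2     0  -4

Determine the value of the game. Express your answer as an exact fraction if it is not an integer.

Row minima: R1 → -5, R2 → -4; maximin = -4.
Column maxima: L → 0, R → 6; minimax = 0.
-4 ≠ 0, so there is no saddle point; optimal play is mixed.
Let the row player play R1 with probability p. Expected payoff against L: (-5)p + 0(1−p) = −5p; against R: 6p + (-4)(1−p) = 10p − 4.
Setting these equal: −5p = 10p − 4 ⇒ −15p = -4 ⇒ p = 4/15, and the value is (-5)·(4/15) = -4/3.
For the column player: with q = P(L), equating R1's and R2's payoffs gives −11q + 6 = 4q − 4 ⇒ q = 2/3.

-4/3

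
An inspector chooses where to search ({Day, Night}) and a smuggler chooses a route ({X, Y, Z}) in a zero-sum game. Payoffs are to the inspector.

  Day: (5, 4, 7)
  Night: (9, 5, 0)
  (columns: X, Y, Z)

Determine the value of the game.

35/8

Row minima: Day → 4, Night → 0; maximin = 4.
Column maxima: X → 9, Y → 5, Z → 7; minimax = 5.
4 ≠ 5, so there is no saddle point; optimal play is mixed.
X is strictly dominated by Y (it gives the inspector strictly more in every row), so the smuggler never plays it.
On the remaining 2×2 (Day, Night vs Y, Z):
Let the inspector play Day with probability p. Expected payoff against Y: 4p + 5(1−p) = −p + 5; against Z: 7p + 0(1−p) = 7p.
Setting these equal: −p + 5 = 7p ⇒ −8p = -5 ⇒ p = 5/8, and the value is (-1)·(5/8) + 5 = 35/8.
For the smuggler: with q = P(Y), equating Day's and Night's payoffs gives −3q + 7 = 5q ⇒ q = 7/8.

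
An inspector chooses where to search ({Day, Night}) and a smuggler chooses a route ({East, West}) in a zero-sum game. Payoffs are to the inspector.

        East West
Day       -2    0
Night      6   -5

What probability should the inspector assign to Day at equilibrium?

Row minima: Day → -2, Night → -5; maximin = -2.
Column maxima: East → 6, West → 0; minimax = 0.
-2 ≠ 0, so there is no saddle point; optimal play is mixed.
Let the inspector play Day with probability p. Expected payoff against East: (-2)p + 6(1−p) = −8p + 6; against West: 0p + (-5)(1−p) = 5p − 5.
Setting these equal: −8p + 6 = 5p − 5 ⇒ −13p = -11 ⇒ p = 11/13, and the value is (-8)·(11/13) + 6 = -10/13.
For the smuggler: with q = P(East), equating Day's and Night's payoffs gives −2q = 11q − 5 ⇒ q = 5/13.

11/13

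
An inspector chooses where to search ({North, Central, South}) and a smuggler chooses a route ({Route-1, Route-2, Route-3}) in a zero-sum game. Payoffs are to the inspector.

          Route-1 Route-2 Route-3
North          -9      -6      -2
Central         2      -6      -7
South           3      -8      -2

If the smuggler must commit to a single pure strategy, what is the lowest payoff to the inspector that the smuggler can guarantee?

Column maxima: Route-1 → 3, Route-2 → -6, Route-3 → -2.
The smallest of these is -6.

-6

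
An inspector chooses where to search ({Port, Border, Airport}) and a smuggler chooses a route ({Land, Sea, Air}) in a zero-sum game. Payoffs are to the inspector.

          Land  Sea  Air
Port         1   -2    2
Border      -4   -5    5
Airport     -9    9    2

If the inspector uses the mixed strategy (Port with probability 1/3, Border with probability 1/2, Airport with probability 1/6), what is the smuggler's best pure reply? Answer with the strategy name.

If the smuggler plays Land, the inspector's expected payoff is (1/3)·1 + (1/2)·(-4) + (1/6)·(-9) = -19/6.
If the smuggler plays Sea, the inspector's expected payoff is (1/3)·(-2) + (1/2)·(-5) + (1/6)·9 = -5/3.
If the smuggler plays Air, the inspector's expected payoff is (1/3)·2 + (1/2)·5 + (1/6)·2 = 7/2.
The smuggler minimizes the inspector's payoff; the smallest is -19/6, so the best response is Land.

Land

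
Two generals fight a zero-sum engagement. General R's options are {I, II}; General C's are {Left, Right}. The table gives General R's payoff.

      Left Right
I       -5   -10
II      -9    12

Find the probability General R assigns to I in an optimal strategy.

Row minima: I → -10, II → -9; maximin = -9.
Column maxima: Left → -5, Right → 12; minimax = -5.
-9 ≠ -5, so there is no saddle point; optimal play is mixed.
Let General R play I with probability p. Expected payoff against Left: (-5)p + (-9)(1−p) = 4p − 9; against Right: (-10)p + 12(1−p) = −22p + 12.
Setting these equal: 4p − 9 = −22p + 12 ⇒ 26p = 21 ⇒ p = 21/26, and the value is (4)·(21/26) − 9 = -75/13.
For General C: with q = P(Left), equating I's and II's payoffs gives 5q − 10 = −21q + 12 ⇒ q = 11/13.

21/26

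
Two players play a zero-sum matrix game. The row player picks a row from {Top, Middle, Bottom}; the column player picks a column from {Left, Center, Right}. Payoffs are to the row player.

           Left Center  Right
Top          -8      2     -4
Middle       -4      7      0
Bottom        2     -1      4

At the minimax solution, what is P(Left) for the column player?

Row minima: Top → -8, Middle → -4, Bottom → -1; maximin = -1.
Column maxima: Left → 2, Center → 7, Right → 4; minimax = 2.
-1 ≠ 2, so there is no saddle point; optimal play is mixed.
Top is strictly dominated by Middle, so the row player never plays it.
Right is strictly dominated by Left (it gives the row player strictly more in every row), so the column player never plays it.
On the remaining 2×2 (Middle, Bottom vs Left, Center):
Let the row player play Middle with probability p. Expected payoff against Left: (-4)p + 2(1−p) = −6p + 2; against Center: 7p + (-1)(1−p) = 8p − 1.
Setting these equal: −6p + 2 = 8p − 1 ⇒ −14p = -3 ⇒ p = 3/14, and the value is (-6)·(3/14) + 2 = 5/7.
For the column player: with q = P(Left), equating Middle's and Bottom's payoffs gives −11q + 7 = 3q − 1 ⇒ q = 4/7.

4/7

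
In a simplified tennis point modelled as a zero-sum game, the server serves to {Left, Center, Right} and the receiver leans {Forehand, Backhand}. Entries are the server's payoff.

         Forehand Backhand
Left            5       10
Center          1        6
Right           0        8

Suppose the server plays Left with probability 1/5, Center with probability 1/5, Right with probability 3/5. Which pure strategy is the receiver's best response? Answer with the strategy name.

If the receiver plays Forehand, the server's expected payoff is (1/5)·5 + (1/5)·1 + (3/5)·0 = 6/5.
If the receiver plays Backhand, the server's expected payoff is (1/5)·10 + (1/5)·6 + (3/5)·8 = 8.
The receiver minimizes the server's payoff; the smallest is 6/5, so the best response is Forehand.

Forehand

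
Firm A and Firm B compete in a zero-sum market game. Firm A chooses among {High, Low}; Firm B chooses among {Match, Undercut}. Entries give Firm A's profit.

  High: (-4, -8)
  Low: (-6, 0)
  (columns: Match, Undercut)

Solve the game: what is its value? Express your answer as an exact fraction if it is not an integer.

-24/5

Row minima: High → -8, Low → -6; maximin = -6.
Column maxima: Match → -4, Undercut → 0; minimax = -4.
-6 ≠ -4, so there is no saddle point; optimal play is mixed.
Let Firm A play High with probability p. Expected payoff against Match: (-4)p + (-6)(1−p) = 2p − 6; against Undercut: (-8)p + 0(1−p) = −8p.
Setting these equal: 2p − 6 = −8p ⇒ 10p = 6 ⇒ p = 3/5, and the value is (2)·(3/5) − 6 = -24/5.
For Firm B: with q = P(Match), equating High's and Low's payoffs gives 4q − 8 = −6q ⇒ q = 4/5.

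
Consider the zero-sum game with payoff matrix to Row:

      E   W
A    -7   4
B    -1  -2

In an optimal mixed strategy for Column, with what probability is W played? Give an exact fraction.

Row minima: A → -7, B → -2; maximin = -2.
Column maxima: E → -1, W → 4; minimax = -1.
-2 ≠ -1, so there is no saddle point; optimal play is mixed.
Let Row play A with probability p. Expected payoff against E: (-7)p + (-1)(1−p) = −6p − 1; against W: 4p + (-2)(1−p) = 6p − 2.
Setting these equal: −6p − 1 = 6p − 2 ⇒ −12p = -1 ⇒ p = 1/12, and the value is (-6)·(1/12) − 1 = -3/2.
For Column: with q = P(E), equating A's and B's payoffs gives −11q + 4 = q − 2 ⇒ q = 1/2.

1/2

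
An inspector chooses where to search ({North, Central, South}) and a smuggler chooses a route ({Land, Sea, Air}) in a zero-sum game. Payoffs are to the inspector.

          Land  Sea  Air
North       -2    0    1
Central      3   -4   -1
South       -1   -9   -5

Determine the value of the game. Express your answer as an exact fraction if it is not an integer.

-8/9

Row minima: North → -2, Central → -4, South → -9; maximin = -2.
Column maxima: Land → 3, Sea → 0, Air → 1; minimax = 0.
-2 ≠ 0, so there is no saddle point; optimal play is mixed.
South is strictly dominated by Central, so the inspector never plays it.
Air is strictly dominated by Sea (it gives the inspector strictly more in every row), so the smuggler never plays it.
On the remaining 2×2 (North, Central vs Land, Sea):
Let the inspector play North with probability p. Expected payoff against Land: (-2)p + 3(1−p) = −5p + 3; against Sea: 0p + (-4)(1−p) = 4p − 4.
Setting these equal: −5p + 3 = 4p − 4 ⇒ −9p = -7 ⇒ p = 7/9, and the value is (-5)·(7/9) + 3 = -8/9.
For the smuggler: with q = P(Land), equating North's and Central's payoffs gives −2q = 7q − 4 ⇒ q = 4/9.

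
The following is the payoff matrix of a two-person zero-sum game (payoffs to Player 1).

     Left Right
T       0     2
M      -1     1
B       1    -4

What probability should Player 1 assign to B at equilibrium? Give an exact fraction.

2/7

Row minima: T → 0, M → -1, B → -4; maximin = 0.
Column maxima: Left → 1, Right → 2; minimax = 1.
0 ≠ 1, so there is no saddle point; optimal play is mixed.
M is strictly dominated by T, so Player 1 never plays it.
On the remaining 2×2 (T, B vs Left, Right):
Let Player 1 play T with probability p. Expected payoff against Left: 0p + 1(1−p) = −p + 1; against Right: 2p + (-4)(1−p) = 6p − 4.
Setting these equal: −p + 1 = 6p − 4 ⇒ −7p = -5 ⇒ p = 5/7, and the value is (-1)·(5/7) + 1 = 2/7.
For Player 2: with q = P(Left), equating T's and B's payoffs gives −2q + 2 = 5q − 4 ⇒ q = 6/7.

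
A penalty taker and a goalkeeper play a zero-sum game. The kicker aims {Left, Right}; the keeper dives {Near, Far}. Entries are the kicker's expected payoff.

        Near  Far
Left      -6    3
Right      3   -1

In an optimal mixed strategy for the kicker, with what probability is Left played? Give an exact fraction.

4/13

Row minima: Left → -6, Right → -1; maximin = -1.
Column maxima: Near → 3, Far → 3; minimax = 3.
-1 ≠ 3, so there is no saddle point; optimal play is mixed.
Let the kicker play Left with probability p. Expected payoff against Near: (-6)p + 3(1−p) = −9p + 3; against Far: 3p + (-1)(1−p) = 4p − 1.
Setting these equal: −9p + 3 = 4p − 1 ⇒ −13p = -4 ⇒ p = 4/13, and the value is (-9)·(4/13) + 3 = 3/13.
For the keeper: with q = P(Near), equating Left's and Right's payoffs gives −9q + 3 = 4q − 1 ⇒ q = 4/13.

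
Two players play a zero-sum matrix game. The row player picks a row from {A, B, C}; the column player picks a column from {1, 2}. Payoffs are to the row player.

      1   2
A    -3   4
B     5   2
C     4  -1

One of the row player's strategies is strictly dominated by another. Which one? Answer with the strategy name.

B gives a strictly higher payoff than C against every column: 5 > 4, 2 > -1.
So C is strictly dominated and the row player never plays it.

C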